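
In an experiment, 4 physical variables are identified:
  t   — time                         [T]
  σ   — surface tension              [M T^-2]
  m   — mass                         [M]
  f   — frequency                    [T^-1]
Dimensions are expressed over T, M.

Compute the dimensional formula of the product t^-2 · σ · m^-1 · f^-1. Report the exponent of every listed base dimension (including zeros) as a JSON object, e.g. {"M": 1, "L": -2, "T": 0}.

Exponent matrix [T,M] × [t,σ,m,f]:
  T: [ 1 -2  0 -1]
  M: [ 0  1  1  0]
  [T]: (-2)·1+(1)·-2+(-1)·0+(-1)·-1 = -3
  [M]: (-2)·0+(1)·1+(-1)·1+(-1)·0 = 0
⇒ T^-3

{"T": -3, "M": 0}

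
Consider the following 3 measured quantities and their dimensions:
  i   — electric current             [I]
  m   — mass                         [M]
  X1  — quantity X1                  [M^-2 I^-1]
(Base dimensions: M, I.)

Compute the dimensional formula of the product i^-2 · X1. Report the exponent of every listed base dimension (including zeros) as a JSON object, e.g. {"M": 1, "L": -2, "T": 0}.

{"M": -2, "I": -3}

Dimensional matrix (M×I by i×m×X1):
  M: [ 0  1 -2]
  I: [ 1  0 -1]
  [M]: (-2)·0+(1)·-2 = -2
  [I]: (-2)·1+(1)·-1 = -3
⇒ M^-2 I^-3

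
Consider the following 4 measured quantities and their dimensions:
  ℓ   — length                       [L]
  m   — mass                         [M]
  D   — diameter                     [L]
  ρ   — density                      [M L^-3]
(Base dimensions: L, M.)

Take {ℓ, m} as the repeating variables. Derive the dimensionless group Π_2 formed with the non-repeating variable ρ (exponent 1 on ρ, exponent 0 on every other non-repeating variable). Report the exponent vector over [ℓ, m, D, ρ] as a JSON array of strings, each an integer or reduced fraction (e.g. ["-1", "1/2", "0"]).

Write exponents as rows L,M / cols ℓ,m,D,ρ:
  L: [ 1  0  1 -3]
  M: [ 0  1  0  1]
RREF → pivots at {ℓ,m} ⇒ r = 2
Pivot set = {ℓ,m}, free = {D,ρ}
RREF:
  r0: [   1    0    1   -3]
  r1: [   0    1    0    1]
Fix exponent of ρ at 1, D at 0; solve each RREF row for its pivot's exponent:
  r0: exp(ℓ) + (-3)·1 = 0 ⇒ exp(ℓ) = 3
  r1: exp(m) + (1)·1 = 0 ⇒ exp(m) = -1
Π_2 = ℓ^3 · m^-1 · ρ

["3", "-1", "0", "1"]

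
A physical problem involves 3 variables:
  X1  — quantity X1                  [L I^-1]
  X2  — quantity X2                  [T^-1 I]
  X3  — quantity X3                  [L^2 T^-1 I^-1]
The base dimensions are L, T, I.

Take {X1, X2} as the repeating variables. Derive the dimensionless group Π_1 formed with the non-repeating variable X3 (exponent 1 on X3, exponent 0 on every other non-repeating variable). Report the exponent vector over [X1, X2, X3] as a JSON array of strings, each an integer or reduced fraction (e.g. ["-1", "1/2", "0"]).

["-2", "-1", "1"]

Write exponents as rows L,T,I / cols X1,X2,X3:
  L: [ 1  0  2]
  T: [ 0 -1 -1]
  I: [-1  1 -1]
Echelon form has 2 nonzero rows (pivots: X1,X2)
Repeat: X1,X2; free: X3
RREF:
  r0: [   1    0    2]
  r1: [   0    1    1]
  r2: [   0    0    0]
Fix exponent of X3 at 1; solve each RREF row for its pivot's exponent:
  r0: exp(X1) + (2)·1 = 0 ⇒ exp(X1) = -2
  r1: exp(X2) + (1)·1 = 0 ⇒ exp(X2) = -1
Π_1 = X1^-2 · X2^-1 · X3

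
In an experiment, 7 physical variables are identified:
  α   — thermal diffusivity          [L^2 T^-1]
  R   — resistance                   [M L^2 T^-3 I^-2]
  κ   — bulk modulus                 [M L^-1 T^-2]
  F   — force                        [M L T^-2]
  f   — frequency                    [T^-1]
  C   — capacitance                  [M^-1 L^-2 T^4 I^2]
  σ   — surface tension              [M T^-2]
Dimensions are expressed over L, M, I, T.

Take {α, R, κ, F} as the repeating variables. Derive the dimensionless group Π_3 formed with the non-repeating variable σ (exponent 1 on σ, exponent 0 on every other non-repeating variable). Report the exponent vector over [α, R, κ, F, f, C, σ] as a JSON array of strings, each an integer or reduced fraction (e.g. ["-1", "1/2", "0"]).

["0", "0", "-1/2", "-1/2", "0", "0", "1"]

Write exponents as rows L,M,I,T / cols α,R,κ,F,f,C,σ:
  L: [ 2  2 -1  1  0 -2  0]
  M: [ 0  1  1  1  0 -1  1]
  I: [ 0 -2  0  0  0  2  0]
  T: [-1 -3 -2 -2 -1  4 -2]
Row reduction gives pivot columns α,R,κ,F; rank = 4
Pivot set = {α,R,κ,F}, free = {f,C,σ}
RREF:
  r0: [   1    0    0    0    1   -1    0]
  r1: [   0    1    0    0    0   -1    0]
  r2: [   0    0    1    0    1   -1  1/2]
  r3: [   0    0    0    1   -1    1  1/2]
Fix exponent of σ at 1, f at 0, C at 0; solve each RREF row for its pivot's exponent:
  r0: exp(α) + (0)·1 = 0 ⇒ exp(α) = 0
  r1: exp(R) + (0)·1 = 0 ⇒ exp(R) = 0
  r2: exp(κ) + (1/2)·1 = 0 ⇒ exp(κ) = -1/2
  r3: exp(F) + (1/2)·1 = 0 ⇒ exp(F) = -1/2
Π_3 = κ^(-1/2) · F^(-1/2) · σ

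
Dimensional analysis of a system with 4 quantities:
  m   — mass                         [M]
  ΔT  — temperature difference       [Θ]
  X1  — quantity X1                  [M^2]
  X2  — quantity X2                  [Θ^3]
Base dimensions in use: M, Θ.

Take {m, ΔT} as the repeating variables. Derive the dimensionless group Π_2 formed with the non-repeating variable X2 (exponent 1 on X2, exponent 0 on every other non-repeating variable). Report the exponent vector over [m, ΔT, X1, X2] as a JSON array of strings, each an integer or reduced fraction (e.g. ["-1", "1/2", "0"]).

Write exponents as rows M,Θ / cols m,ΔT,X1,X2:
  M: [ 1  0  2  0]
  Θ: [ 0  1  0  3]
RREF → pivots at {m,ΔT} ⇒ r = 2
Repeat: m,ΔT; free: X1,X2
RREF:
  r0: [   1    0    2    0]
  r1: [   0    1    0    3]
Fix exponent of X2 at 1, X1 at 0; solve each RREF row for its pivot's exponent:
  r0: exp(m) + (0)·1 = 0 ⇒ exp(m) = 0
  r1: exp(ΔT) + (3)·1 = 0 ⇒ exp(ΔT) = -3
Π_2 = ΔT^-3 · X2

["0", "-3", "0", "1"]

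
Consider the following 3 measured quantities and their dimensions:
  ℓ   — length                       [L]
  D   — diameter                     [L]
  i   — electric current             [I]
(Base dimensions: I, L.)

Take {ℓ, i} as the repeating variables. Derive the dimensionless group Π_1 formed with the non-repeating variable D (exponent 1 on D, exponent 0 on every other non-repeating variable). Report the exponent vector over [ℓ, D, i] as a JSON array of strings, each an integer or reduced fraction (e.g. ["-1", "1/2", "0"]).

Dimensional matrix (I×L by ℓ×D×i):
  I: [ 0  0  1]
  L: [ 1  1  0]
RREF → pivots at {ℓ,i} ⇒ r = 2
Repeat: ℓ,i; free: D
RREF:
  r0: [   1    1    0]
  r1: [   0    0    1]
Fix exponent of D at 1; solve each RREF row for its pivot's exponent:
  r0: exp(ℓ) + (1)·1 = 0 ⇒ exp(ℓ) = -1
  r1: exp(i) + (0)·1 = 0 ⇒ exp(i) = 0
Π_1 = ℓ^-1 · D

["-1", "1", "0"]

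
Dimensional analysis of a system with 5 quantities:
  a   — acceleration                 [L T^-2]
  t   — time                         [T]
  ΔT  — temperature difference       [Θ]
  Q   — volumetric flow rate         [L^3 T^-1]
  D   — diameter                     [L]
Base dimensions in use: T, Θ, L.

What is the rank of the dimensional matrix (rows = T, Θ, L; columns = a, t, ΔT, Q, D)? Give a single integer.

3

Exponent matrix [T,Θ,L] × [a,t,ΔT,Q,D]:
  T: [-2  1  0 -1  0]
  Θ: [ 0  0  1  0  0]
  L: [ 1  0  0  3  1]
Row reduction gives pivot columns a,t,ΔT; rank = 3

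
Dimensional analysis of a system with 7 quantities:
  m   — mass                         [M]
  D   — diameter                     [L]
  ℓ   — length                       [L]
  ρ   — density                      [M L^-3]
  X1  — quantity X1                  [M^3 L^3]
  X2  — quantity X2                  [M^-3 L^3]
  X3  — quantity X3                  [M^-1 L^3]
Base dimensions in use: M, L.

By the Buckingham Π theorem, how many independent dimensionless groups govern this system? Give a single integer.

Exponent matrix [M,L] × [m,D,ℓ,ρ,X1,X2,X3]:
  M: [ 1  0  0  1  3 -3 -1]
  L: [ 0  1  1 -3  3  3  3]
Row reduction gives pivot columns m,D; rank = 2
Π count = n − r = 7 − 2 = 5

5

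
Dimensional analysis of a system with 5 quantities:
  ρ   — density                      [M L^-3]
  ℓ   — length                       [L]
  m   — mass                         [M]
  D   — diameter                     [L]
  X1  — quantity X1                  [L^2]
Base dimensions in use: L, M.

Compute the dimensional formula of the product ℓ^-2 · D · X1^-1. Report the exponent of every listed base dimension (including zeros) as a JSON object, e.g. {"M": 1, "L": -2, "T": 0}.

{"L": -3, "M": 0}

Write exponents as rows L,M / cols ρ,ℓ,m,D,X1:
  L: [-3  1  0  1  2]
  M: [ 1  0  1  0  0]
  [L]: (-2)·1+(1)·1+(-1)·2 = -3
  [M]: (-2)·0+(1)·0+(-1)·0 = 0
⇒ L^-3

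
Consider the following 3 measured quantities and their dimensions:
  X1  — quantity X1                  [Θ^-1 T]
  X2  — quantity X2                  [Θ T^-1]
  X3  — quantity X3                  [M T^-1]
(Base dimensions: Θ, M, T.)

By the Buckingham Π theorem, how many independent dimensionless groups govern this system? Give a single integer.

Write exponents as rows Θ,M,T / cols X1,X2,X3:
  Θ: [-1  1  0]
  M: [ 0  0  1]
  T: [ 1 -1 -1]
Row reduction gives pivot columns X1,X3; rank = 2
n=3, r=2 ⇒ 1 dimensionless group

1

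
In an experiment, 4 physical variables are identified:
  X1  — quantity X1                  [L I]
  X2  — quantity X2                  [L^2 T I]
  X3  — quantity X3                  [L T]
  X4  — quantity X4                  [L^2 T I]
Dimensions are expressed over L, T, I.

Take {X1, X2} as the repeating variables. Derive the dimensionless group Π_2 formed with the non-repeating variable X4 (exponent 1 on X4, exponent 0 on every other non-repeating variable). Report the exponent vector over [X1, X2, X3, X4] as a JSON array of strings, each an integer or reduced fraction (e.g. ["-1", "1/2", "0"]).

Write exponents as rows L,T,I / cols X1,X2,X3,X4:
  L: [ 1  2  1  2]
  T: [ 0  1  1  1]
  I: [ 1  1  0  1]
RREF → pivots at {X1,X2} ⇒ r = 2
Pivot set = {X1,X2}, free = {X3,X4}
RREF:
  r0: [   1    0   -1    0]
  r1: [   0    1    1    1]
  r2: [   0    0    0    0]
Fix exponent of X4 at 1, X3 at 0; solve each RREF row for its pivot's exponent:
  r0: exp(X1) + (0)·1 = 0 ⇒ exp(X1) = 0
  r1: exp(X2) + (1)·1 = 0 ⇒ exp(X2) = -1
Π_2 = X2^-1 · X4

["0", "-1", "0", "1"]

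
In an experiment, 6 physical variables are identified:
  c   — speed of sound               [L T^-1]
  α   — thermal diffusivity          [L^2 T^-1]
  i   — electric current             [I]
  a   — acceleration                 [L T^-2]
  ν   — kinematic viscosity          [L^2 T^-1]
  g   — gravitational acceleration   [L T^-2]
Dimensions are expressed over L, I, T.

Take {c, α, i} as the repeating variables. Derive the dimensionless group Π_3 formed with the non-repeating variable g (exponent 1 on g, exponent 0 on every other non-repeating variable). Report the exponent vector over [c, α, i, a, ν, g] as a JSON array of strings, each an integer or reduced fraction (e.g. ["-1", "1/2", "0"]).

["-3", "1", "0", "0", "0", "1"]

Exponent matrix [L,I,T] × [c,α,i,a,ν,g]:
  L: [ 1  2  0  1  2  1]
  I: [ 0  0  1  0  0  0]
  T: [-1 -1  0 -2 -1 -2]
Echelon form has 3 nonzero rows (pivots: c,α,i)
Pivot set = {c,α,i}, free = {a,ν,g}
RREF:
  r0: [   1    0    0    3    0    3]
  r1: [   0    1    0   -1    1   -1]
  r2: [   0    0    1    0    0    0]
Fix exponent of g at 1, a at 0, ν at 0; solve each RREF row for its pivot's exponent:
  r0: exp(c) + (3)·1 = 0 ⇒ exp(c) = -3
  r1: exp(α) + (-1)·1 = 0 ⇒ exp(α) = 1
  r2: exp(i) + (0)·1 = 0 ⇒ exp(i) = 0
Π_3 = c^-3 · α · g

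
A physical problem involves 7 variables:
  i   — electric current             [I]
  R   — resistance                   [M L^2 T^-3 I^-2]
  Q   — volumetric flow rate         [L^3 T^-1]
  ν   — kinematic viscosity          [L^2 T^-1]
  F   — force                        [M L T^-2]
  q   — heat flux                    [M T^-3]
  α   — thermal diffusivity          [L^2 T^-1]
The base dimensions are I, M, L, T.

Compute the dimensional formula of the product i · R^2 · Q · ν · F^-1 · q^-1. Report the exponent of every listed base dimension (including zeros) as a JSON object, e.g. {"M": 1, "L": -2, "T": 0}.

Dimensional matrix (I×M×L×T by i×R×Q×ν×F×q×α):
  I: [ 1 -2  0  0  0  0  0]
  M: [ 0  1  0  0  1  1  0]
  L: [ 0  2  3  2  1  0  2]
  T: [ 0 -3 -1 -1 -2 -3 -1]
  [I]: (1)·1+(2)·-2+(1)·0+(1)·0+(-1)·0+(-1)·0 = -3
  [M]: (1)·0+(2)·1+(1)·0+(1)·0+(-1)·1+(-1)·1 = 0
  [L]: (1)·0+(2)·2+(1)·3+(1)·2+(-1)·1+(-1)·0 = 8
  [T]: (1)·0+(2)·-3+(1)·-1+(1)·-1+(-1)·-2+(-1)·-3 = -3
⇒ I^-3 L^8 T^-3

{"I": -3, "M": 0, "L": 8, "T": -3}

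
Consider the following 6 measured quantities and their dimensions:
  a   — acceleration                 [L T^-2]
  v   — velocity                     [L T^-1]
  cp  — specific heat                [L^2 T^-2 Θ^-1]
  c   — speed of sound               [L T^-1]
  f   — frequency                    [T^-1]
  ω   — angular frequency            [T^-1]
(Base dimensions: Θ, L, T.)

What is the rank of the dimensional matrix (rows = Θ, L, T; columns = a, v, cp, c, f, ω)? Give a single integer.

3

Exponent matrix [Θ,L,T] × [a,v,cp,c,f,ω]:
  Θ: [ 0  0 -1  0  0  0]
  L: [ 1  1  2  1  0  0]
  T: [-2 -1 -2 -1 -1 -1]
Row reduction gives pivot columns a,v,cp; rank = 3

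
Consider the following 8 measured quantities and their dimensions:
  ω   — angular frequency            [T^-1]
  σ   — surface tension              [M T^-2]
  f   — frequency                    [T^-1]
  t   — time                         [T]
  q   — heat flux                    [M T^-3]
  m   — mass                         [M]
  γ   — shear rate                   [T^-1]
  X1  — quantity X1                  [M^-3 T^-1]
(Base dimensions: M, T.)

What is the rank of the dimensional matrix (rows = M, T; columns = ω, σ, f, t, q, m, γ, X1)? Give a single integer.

Exponent matrix [M,T] × [ω,σ,f,t,q,m,γ,X1]:
  M: [ 0  1  0  0  1  1  0 -3]
  T: [-1 -2 -1  1 -3  0 -1 -1]
Row reduction gives pivot columns ω,σ; rank = 2

2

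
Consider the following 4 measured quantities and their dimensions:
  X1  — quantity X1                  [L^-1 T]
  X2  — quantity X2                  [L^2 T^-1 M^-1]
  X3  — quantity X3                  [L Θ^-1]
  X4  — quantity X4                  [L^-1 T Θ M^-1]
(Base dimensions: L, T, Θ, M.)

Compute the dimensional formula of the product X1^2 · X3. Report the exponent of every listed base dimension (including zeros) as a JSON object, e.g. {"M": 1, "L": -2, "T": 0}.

Dimensional matrix (L×T×Θ×M by X1×X2×X3×X4):
  L: [-1  2  1 -1]
  T: [ 1 -1  0  1]
  Θ: [ 0  0 -1  1]
  M: [ 0 -1  0 -1]
  [L]: (2)·-1+(1)·1 = -1
  [T]: (2)·1+(1)·0 = 2
  [Θ]: (2)·0+(1)·-1 = -1
  [M]: (2)·0+(1)·0 = 0
⇒ L^-1 T^2 Θ^-1

{"L": -1, "T": 2, "Θ": -1, "M": 0}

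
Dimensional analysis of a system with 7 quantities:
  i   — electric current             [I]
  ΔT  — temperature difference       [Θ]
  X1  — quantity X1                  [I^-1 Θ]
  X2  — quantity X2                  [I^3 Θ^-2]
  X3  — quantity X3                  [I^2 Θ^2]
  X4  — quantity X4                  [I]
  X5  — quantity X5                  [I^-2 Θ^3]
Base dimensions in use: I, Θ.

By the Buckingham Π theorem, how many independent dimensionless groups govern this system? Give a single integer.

5

Write exponents as rows I,Θ / cols i,ΔT,X1,X2,X3,X4,X5:
  I: [ 1  0 -1  3  2  1 -2]
  Θ: [ 0  1  1 -2  2  0  3]
Row reduction gives pivot columns i,ΔT; rank = 2
n=7, r=2 ⇒ 5 dimensionless groups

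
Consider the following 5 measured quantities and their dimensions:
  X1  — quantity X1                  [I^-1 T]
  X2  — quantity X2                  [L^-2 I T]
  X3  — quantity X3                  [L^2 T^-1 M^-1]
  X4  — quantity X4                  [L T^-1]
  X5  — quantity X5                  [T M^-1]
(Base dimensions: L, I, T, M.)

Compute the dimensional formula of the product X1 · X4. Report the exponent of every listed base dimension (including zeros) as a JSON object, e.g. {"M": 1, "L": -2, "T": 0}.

Exponent matrix [L,I,T,M] × [X1,X2,X3,X4,X5]:
  L: [ 0 -2  2  1  0]
  I: [-1  1  0  0  0]
  T: [ 1  1 -1 -1  1]
  M: [ 0  0 -1  0 -1]
  [L]: (1)·0+(1)·1 = 1
  [I]: (1)·-1+(1)·0 = -1
  [T]: (1)·1+(1)·-1 = 0
  [M]: (1)·0+(1)·0 = 0
⇒ L I^-1

{"L": 1, "I": -1, "T": 0, "M": 0}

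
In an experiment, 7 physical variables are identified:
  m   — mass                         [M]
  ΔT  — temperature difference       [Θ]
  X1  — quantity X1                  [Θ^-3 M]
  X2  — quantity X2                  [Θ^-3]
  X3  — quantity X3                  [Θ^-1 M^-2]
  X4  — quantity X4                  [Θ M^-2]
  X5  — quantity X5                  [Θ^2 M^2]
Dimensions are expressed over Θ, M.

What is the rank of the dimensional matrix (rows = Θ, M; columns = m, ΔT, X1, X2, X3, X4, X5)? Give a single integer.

2

Write exponents as rows Θ,M / cols m,ΔT,X1,X2,X3,X4,X5:
  Θ: [ 0  1 -3 -3 -1  1  2]
  M: [ 1  0  1  0 -2 -2  2]
Row reduction gives pivot columns m,ΔT; rank = 2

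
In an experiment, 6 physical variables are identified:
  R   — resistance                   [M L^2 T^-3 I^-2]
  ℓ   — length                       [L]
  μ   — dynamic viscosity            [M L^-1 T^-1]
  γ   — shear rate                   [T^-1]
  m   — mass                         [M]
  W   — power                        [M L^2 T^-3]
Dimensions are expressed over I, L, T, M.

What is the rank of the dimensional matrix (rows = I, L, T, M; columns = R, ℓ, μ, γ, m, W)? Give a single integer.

4

Dimensional matrix (I×L×T×M by R×ℓ×μ×γ×m×W):
  I: [-2  0  0  0  0  0]
  L: [ 2  1 -1  0  0  2]
  T: [-3  0 -1 -1  0 -3]
  M: [ 1  0  1  0  1  1]
RREF → pivots at {R,ℓ,μ,γ} ⇒ r = 4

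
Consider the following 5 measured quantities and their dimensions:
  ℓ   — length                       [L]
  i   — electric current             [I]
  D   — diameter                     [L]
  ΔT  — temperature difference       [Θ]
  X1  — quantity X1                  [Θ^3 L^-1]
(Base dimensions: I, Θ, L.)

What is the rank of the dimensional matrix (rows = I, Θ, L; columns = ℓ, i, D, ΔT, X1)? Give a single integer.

3

Exponent matrix [I,Θ,L] × [ℓ,i,D,ΔT,X1]:
  I: [ 0  1  0  0  0]
  Θ: [ 0  0  0  1  3]
  L: [ 1  0  1  0 -1]
RREF → pivots at {ℓ,i,ΔT} ⇒ r = 3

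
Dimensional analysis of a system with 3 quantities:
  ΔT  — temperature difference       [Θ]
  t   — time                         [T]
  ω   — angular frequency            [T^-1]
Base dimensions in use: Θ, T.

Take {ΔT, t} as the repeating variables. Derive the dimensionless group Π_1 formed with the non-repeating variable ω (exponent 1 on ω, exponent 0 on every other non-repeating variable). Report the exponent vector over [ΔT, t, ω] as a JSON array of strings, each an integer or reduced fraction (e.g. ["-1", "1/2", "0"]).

Write exponents as rows Θ,T / cols ΔT,t,ω:
  Θ: [ 1  0  0]
  T: [ 0  1 -1]
Row reduction gives pivot columns ΔT,t; rank = 2
Repeat: ΔT,t; free: ω
RREF:
  r0: [   1    0    0]
  r1: [   0    1   -1]
Fix exponent of ω at 1; solve each RREF row for its pivot's exponent:
  r0: exp(ΔT) + (0)·1 = 0 ⇒ exp(ΔT) = 0
  r1: exp(t) + (-1)·1 = 0 ⇒ exp(t) = 1
Π_1 = t · ω

["0", "1", "1"]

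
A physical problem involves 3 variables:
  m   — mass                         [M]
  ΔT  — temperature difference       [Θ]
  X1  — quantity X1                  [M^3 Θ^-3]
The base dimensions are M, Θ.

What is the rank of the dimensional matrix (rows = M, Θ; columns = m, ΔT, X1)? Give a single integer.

2

Write exponents as rows M,Θ / cols m,ΔT,X1:
  M: [ 1  0  3]
  Θ: [ 0  1 -3]
Row reduction gives pivot columns m,ΔT; rank = 2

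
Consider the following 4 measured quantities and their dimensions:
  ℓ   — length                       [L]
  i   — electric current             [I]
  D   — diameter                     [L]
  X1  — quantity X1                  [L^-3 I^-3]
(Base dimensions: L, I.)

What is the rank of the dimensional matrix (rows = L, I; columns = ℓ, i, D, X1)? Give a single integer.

Exponent matrix [L,I] × [ℓ,i,D,X1]:
  L: [ 1  0  1 -3]
  I: [ 0  1  0 -3]
RREF → pivots at {ℓ,i} ⇒ r = 2

2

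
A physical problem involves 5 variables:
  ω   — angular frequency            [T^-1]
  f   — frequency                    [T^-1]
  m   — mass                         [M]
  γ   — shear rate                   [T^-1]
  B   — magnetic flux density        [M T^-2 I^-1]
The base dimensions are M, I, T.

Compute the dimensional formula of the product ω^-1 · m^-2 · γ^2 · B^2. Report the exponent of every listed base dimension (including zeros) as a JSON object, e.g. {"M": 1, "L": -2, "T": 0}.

{"M": 0, "I": -2, "T": -5}

Write exponents as rows M,I,T / cols ω,f,m,γ,B:
  M: [ 0  0  1  0  1]
  I: [ 0  0  0  0 -1]
  T: [-1 -1  0 -1 -2]
  [M]: (-1)·0+(-2)·1+(2)·0+(2)·1 = 0
  [I]: (-1)·0+(-2)·0+(2)·0+(2)·-1 = -2
  [T]: (-1)·-1+(-2)·0+(2)·-1+(2)·-2 = -5
⇒ I^-2 T^-5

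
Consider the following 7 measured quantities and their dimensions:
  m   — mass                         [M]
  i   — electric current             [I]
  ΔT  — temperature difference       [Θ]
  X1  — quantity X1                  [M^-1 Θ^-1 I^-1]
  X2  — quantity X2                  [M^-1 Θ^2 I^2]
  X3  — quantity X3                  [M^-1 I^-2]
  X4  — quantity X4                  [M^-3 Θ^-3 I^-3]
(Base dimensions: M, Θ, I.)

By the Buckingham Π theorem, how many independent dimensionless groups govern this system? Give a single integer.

Exponent matrix [M,Θ,I] × [m,i,ΔT,X1,X2,X3,X4]:
  M: [ 1  0  0 -1 -1 -1 -3]
  Θ: [ 0  0  1 -1  2  0 -3]
  I: [ 0  1  0 -1  2 -2 -3]
Row reduction gives pivot columns m,i,ΔT; rank = 3
n=7, r=3 ⇒ 4 dimensionless groups

4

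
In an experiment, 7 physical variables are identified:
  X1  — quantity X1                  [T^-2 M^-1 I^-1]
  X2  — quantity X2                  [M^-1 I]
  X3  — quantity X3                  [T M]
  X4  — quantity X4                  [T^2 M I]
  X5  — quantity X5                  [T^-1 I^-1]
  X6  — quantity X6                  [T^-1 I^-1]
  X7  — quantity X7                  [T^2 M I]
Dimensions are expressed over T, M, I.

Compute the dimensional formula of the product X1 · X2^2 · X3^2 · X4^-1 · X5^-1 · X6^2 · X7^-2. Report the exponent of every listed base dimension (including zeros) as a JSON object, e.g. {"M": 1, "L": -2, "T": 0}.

Exponent matrix [T,M,I] × [X1,X2,X3,X4,X5,X6,X7]:
  T: [-2  0  1  2 -1 -1  2]
  M: [-1 -1  1  1  0  0  1]
  I: [-1  1  0  1 -1 -1  1]
  [T]: (1)·-2+(2)·0+(2)·1+(-1)·2+(-1)·-1+(2)·-1+(-2)·2 = -7
  [M]: (1)·-1+(2)·-1+(2)·1+(-1)·1+(-1)·0+(2)·0+(-2)·1 = -4
  [I]: (1)·-1+(2)·1+(2)·0+(-1)·1+(-1)·-1+(2)·-1+(-2)·1 = -3
⇒ T^-7 M^-4 I^-3

{"T": -7, "M": -4, "I": -3}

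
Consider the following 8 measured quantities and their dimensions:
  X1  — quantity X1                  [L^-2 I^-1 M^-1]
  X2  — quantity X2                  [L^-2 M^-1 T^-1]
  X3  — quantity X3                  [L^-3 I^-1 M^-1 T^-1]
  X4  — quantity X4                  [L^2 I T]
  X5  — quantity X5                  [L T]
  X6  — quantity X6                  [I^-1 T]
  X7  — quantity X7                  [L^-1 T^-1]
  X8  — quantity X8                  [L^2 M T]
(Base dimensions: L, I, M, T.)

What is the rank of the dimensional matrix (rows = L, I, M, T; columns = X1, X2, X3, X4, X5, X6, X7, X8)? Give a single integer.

3

Exponent matrix [L,I,M,T] × [X1,X2,X3,X4,X5,X6,X7,X8]:
  L: [-2 -2 -3  2  1  0 -1  2]
  I: [-1  0 -1  1  0 -1  0  0]
  M: [-1 -1 -1  0  0  0  0  1]
  T: [ 0 -1 -1  1  1  1 -1  1]
RREF → pivots at {X1,X2,X3} ⇒ r = 3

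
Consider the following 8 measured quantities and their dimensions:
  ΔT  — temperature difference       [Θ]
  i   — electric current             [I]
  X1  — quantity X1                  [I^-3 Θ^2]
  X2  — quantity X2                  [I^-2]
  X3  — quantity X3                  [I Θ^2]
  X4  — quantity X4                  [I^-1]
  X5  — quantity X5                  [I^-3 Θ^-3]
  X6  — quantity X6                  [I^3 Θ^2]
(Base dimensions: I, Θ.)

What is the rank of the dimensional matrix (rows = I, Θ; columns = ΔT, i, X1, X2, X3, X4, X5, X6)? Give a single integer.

2

Write exponents as rows I,Θ / cols ΔT,i,X1,X2,X3,X4,X5,X6:
  I: [ 0  1 -3 -2  1 -1 -3  3]
  Θ: [ 1  0  2  0  2  0 -3  2]
Echelon form has 2 nonzero rows (pivots: ΔT,i)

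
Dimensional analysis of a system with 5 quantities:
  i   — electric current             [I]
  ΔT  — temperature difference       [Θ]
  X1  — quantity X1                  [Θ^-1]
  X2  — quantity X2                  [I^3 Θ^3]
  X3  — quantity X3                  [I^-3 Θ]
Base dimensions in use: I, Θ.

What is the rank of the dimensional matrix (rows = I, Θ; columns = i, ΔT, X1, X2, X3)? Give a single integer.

2

Write exponents as rows I,Θ / cols i,ΔT,X1,X2,X3:
  I: [ 1  0  0  3 -3]
  Θ: [ 0  1 -1  3  1]
Row reduction gives pivot columns i,ΔT; rank = 2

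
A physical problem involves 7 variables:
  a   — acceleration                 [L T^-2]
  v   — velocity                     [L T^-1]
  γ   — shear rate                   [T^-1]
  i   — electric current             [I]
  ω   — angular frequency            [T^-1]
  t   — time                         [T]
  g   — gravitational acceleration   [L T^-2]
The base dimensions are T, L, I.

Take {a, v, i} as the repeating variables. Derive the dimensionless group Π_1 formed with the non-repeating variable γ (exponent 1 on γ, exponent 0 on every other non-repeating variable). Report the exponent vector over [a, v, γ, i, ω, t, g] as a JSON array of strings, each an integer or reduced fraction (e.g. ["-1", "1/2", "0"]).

Exponent matrix [T,L,I] × [a,v,γ,i,ω,t,g]:
  T: [-2 -1 -1  0 -1  1 -2]
  L: [ 1  1  0  0  0  0  1]
  I: [ 0  0  0  1  0  0  0]
Echelon form has 3 nonzero rows (pivots: a,v,i)
Pivot set = {a,v,i}, free = {γ,ω,t,g}
RREF:
  r0: [   1    0    1    0    1   -1    1]
  r1: [   0    1   -1    0   -1    1    0]
  r2: [   0    0    0    1    0    0    0]
Fix exponent of γ at 1, ω at 0, t at 0, g at 0; solve each RREF row for its pivot's exponent:
  r0: exp(a) + (1)·1 = 0 ⇒ exp(a) = -1
  r1: exp(v) + (-1)·1 = 0 ⇒ exp(v) = 1
  r2: exp(i) + (0)·1 = 0 ⇒ exp(i) = 0
Π_1 = a^-1 · v · γ

["-1", "1", "1", "0", "0", "0", "0"]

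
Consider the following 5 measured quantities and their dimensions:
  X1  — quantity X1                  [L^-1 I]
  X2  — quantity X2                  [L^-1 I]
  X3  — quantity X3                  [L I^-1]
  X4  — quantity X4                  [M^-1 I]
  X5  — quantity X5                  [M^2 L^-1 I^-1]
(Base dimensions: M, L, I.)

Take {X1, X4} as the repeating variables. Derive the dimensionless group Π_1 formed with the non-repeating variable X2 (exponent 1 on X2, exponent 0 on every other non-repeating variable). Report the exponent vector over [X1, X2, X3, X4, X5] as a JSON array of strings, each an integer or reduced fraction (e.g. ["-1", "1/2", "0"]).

["-1", "1", "0", "0", "0"]

Dimensional matrix (M×L×I by X1×X2×X3×X4×X5):
  M: [ 0  0  0 -1  2]
  L: [-1 -1  1  0 -1]
  I: [ 1  1 -1  1 -1]
Echelon form has 2 nonzero rows (pivots: X1,X4)
Repeat: X1,X4; free: X2,X3,X5
RREF:
  r0: [   1    1   -1    0    1]
  r1: [   0    0    0    1   -2]
  r2: [   0    0    0    0    0]
Fix exponent of X2 at 1, X3 at 0, X5 at 0; solve each RREF row for its pivot's exponent:
  r0: exp(X1) + (1)·1 = 0 ⇒ exp(X1) = -1
  r1: exp(X4) + (0)·1 = 0 ⇒ exp(X4) = 0
Π_1 = X1^-1 · X2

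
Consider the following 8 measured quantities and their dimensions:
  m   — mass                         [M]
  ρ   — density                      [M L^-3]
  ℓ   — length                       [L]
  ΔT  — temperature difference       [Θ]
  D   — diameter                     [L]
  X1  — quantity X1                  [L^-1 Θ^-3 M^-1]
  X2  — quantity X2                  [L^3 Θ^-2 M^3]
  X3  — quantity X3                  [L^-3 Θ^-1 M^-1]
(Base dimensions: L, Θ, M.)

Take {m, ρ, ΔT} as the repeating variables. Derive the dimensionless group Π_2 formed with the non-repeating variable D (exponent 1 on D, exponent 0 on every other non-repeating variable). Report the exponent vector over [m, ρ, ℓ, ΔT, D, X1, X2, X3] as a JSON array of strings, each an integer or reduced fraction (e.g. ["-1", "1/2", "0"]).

["-1/3", "1/3", "0", "0", "1", "0", "0", "0"]

Dimensional matrix (L×Θ×M by m×ρ×ℓ×ΔT×D×X1×X2×X3):
  L: [ 0 -3  1  0  1 -1  3 -3]
  Θ: [ 0  0  0  1  0 -3 -2 -1]
  M: [ 1  1  0  0  0 -1  3 -1]
RREF → pivots at {m,ρ,ΔT} ⇒ r = 3
Pivot set = {m,ρ,ΔT}, free = {ℓ,D,X1,X2,X3}
RREF:
  r0: [   1    0  1/3    0  1/3 -4/3    4   -2]
  r1: [   0    1 -1/3    0 -1/3  1/3   -1    1]
  r2: [   0    0    0    1    0   -3   -2   -1]
Fix exponent of D at 1, ℓ at 0, X1 at 0, X2 at 0, X3 at 0; solve each RREF row for its pivot's exponent:
  r0: exp(m) + (1/3)·1 = 0 ⇒ exp(m) = -1/3
  r1: exp(ρ) + (-1/3)·1 = 0 ⇒ exp(ρ) = 1/3
  r2: exp(ΔT) + (0)·1 = 0 ⇒ exp(ΔT) = 0
Π_2 = m^(-1/3) · ρ^(1/3) · D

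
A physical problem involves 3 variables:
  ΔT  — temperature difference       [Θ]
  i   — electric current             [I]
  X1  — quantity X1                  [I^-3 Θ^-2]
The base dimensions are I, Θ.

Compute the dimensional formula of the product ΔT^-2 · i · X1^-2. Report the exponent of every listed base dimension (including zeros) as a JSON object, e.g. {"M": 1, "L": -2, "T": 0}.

{"I": 7, "Θ": 2}

Dimensional matrix (I×Θ by ΔT×i×X1):
  I: [ 0  1 -3]
  Θ: [ 1  0 -2]
  [I]: (-2)·0+(1)·1+(-2)·-3 = 7
  [Θ]: (-2)·1+(1)·0+(-2)·-2 = 2
⇒ I^7 Θ^2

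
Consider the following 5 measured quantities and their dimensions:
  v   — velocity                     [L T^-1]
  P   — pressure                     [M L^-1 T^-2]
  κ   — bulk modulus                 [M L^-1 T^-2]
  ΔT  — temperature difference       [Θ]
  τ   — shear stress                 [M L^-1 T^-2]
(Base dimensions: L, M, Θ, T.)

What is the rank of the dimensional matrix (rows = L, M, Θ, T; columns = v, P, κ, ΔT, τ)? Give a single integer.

3

Exponent matrix [L,M,Θ,T] × [v,P,κ,ΔT,τ]:
  L: [ 1 -1 -1  0 -1]
  M: [ 0  1  1  0  1]
  Θ: [ 0  0  0  1  0]
  T: [-1 -2 -2  0 -2]
Echelon form has 3 nonzero rows (pivots: v,P,ΔT)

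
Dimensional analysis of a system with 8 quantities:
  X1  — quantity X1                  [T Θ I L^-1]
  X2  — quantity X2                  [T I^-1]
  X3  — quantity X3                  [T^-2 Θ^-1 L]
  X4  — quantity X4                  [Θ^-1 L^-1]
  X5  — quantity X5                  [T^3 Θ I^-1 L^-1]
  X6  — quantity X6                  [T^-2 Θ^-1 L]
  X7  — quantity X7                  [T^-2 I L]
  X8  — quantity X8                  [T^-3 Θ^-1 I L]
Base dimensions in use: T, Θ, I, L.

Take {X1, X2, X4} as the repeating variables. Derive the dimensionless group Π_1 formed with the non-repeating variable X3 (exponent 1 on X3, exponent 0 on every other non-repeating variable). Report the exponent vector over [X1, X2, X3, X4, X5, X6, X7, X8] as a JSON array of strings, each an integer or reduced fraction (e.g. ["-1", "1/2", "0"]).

["1", "1", "1", "0", "0", "0", "0", "0"]

Dimensional matrix (T×Θ×I×L by X1×X2×X3×X4×X5×X6×X7×X8):
  T: [ 1  1 -2  0  3 -2 -2 -3]
  Θ: [ 1  0 -1 -1  1 -1  0 -1]
  I: [ 1 -1  0  0 -1  0  1  1]
  L: [-1  0  1 -1 -1  1  1  1]
Echelon form has 3 nonzero rows (pivots: X1,X2,X4)
Repeat: X1,X2,X4; free: X3,X5,X6,X7,X8
RREF:
  r0: [   1    0   -1    0    1   -1 -1/2   -1]
  r1: [   0    1   -1    0    2   -1 -3/2   -2]
  r2: [   0    0    0    1    0    0 -1/2    0]
  r3: [   0    0    0    0    0    0    0    0]
Fix exponent of X3 at 1, X5 at 0, X6 at 0, X7 at 0, X8 at 0; solve each RREF row for its pivot's exponent:
  r0: exp(X1) + (-1)·1 = 0 ⇒ exp(X1) = 1
  r1: exp(X2) + (-1)·1 = 0 ⇒ exp(X2) = 1
  r2: exp(X4) + (0)·1 = 0 ⇒ exp(X4) = 0
Π_1 = X1 · X2 · X3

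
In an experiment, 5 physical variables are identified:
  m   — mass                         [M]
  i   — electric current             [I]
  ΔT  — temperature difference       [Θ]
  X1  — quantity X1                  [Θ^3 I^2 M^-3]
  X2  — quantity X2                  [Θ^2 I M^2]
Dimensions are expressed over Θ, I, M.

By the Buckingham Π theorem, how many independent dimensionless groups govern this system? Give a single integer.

2

Dimensional matrix (Θ×I×M by m×i×ΔT×X1×X2):
  Θ: [ 0  0  1  3  2]
  I: [ 0  1  0  2  1]
  M: [ 1  0  0 -3  2]
Echelon form has 3 nonzero rows (pivots: m,i,ΔT)
5 vars − rank 3 = 2 Π groups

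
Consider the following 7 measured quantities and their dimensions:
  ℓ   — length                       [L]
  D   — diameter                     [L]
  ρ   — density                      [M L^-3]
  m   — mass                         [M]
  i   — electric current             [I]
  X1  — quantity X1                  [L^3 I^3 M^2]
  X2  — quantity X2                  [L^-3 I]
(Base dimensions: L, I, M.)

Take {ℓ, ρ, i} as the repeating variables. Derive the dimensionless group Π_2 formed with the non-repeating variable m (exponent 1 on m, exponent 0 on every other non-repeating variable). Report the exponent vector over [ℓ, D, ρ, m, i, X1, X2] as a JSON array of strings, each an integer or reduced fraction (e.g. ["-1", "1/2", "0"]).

["-3", "0", "-1", "1", "0", "0", "0"]

Dimensional matrix (L×I×M by ℓ×D×ρ×m×i×X1×X2):
  L: [ 1  1 -3  0  0  3 -3]
  I: [ 0  0  0  0  1  3  1]
  M: [ 0  0  1  1  0  2  0]
Row reduction gives pivot columns ℓ,ρ,i; rank = 3
Repeat: ℓ,ρ,i; free: D,m,X1,X2
RREF:
  r0: [   1    1    0    3    0    9   -3]
  r1: [   0    0    1    1    0    2    0]
  r2: [   0    0    0    0    1    3    1]
Fix exponent of m at 1, D at 0, X1 at 0, X2 at 0; solve each RREF row for its pivot's exponent:
  r0: exp(ℓ) + (3)·1 = 0 ⇒ exp(ℓ) = -3
  r1: exp(ρ) + (1)·1 = 0 ⇒ exp(ρ) = -1
  r2: exp(i) + (0)·1 = 0 ⇒ exp(i) = 0
Π_2 = ℓ^-3 · ρ^-1 · m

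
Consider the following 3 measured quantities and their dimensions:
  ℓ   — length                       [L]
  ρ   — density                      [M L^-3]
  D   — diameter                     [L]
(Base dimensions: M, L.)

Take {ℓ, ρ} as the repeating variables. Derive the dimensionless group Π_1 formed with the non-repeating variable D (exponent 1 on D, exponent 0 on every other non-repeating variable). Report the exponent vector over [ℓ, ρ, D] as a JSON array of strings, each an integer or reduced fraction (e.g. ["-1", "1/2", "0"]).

["-1", "0", "1"]

Exponent matrix [M,L] × [ℓ,ρ,D]:
  M: [ 0  1  0]
  L: [ 1 -3  1]
RREF → pivots at {ℓ,ρ} ⇒ r = 2
Repeat: ℓ,ρ; free: D
RREF:
  r0: [   1    0    1]
  r1: [   0    1    0]
Fix exponent of D at 1; solve each RREF row for its pivot's exponent:
  r0: exp(ℓ) + (1)·1 = 0 ⇒ exp(ℓ) = -1
  r1: exp(ρ) + (0)·1 = 0 ⇒ exp(ρ) = 0
Π_1 = ℓ^-1 · D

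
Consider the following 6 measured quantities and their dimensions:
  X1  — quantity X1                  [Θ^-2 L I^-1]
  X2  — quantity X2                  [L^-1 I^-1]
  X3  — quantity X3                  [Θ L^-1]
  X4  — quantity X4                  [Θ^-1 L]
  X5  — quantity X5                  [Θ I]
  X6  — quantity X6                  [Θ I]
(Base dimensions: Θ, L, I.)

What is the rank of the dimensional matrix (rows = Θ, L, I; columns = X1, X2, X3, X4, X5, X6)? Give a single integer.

Write exponents as rows Θ,L,I / cols X1,X2,X3,X4,X5,X6:
  Θ: [-2  0  1 -1  1  1]
  L: [ 1 -1 -1  1  0  0]
  I: [-1 -1  0  0  1  1]
Echelon form has 2 nonzero rows (pivots: X1,X2)

2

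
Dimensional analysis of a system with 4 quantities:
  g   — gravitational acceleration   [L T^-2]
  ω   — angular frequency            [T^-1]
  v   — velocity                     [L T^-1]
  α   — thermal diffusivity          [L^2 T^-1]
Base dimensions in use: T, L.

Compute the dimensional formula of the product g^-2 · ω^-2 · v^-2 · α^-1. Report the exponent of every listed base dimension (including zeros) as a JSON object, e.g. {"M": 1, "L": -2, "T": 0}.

Dimensional matrix (T×L by g×ω×v×α):
  T: [-2 -1 -1 -1]
  L: [ 1  0  1  2]
  [T]: (-2)·-2+(-2)·-1+(-2)·-1+(-1)·-1 = 9
  [L]: (-2)·1+(-2)·0+(-2)·1+(-1)·2 = -6
⇒ T^9 L^-6

{"T": 9, "L": -6}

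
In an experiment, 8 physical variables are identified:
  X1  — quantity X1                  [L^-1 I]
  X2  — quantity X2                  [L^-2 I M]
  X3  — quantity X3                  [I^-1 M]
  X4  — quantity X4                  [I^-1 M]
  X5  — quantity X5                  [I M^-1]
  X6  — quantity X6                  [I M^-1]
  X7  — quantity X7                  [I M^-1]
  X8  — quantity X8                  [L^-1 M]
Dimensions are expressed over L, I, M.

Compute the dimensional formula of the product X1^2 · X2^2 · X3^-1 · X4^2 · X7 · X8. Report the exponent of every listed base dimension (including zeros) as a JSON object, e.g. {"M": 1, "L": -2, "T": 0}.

Write exponents as rows L,I,M / cols X1,X2,X3,X4,X5,X6,X7,X8:
  L: [-1 -2  0  0  0  0  0 -1]
  I: [ 1  1 -1 -1  1  1  1  0]
  M: [ 0  1  1  1 -1 -1 -1  1]
  [L]: (2)·-1+(2)·-2+(-1)·0+(2)·0+(1)·0+(1)·-1 = -7
  [I]: (2)·1+(2)·1+(-1)·-1+(2)·-1+(1)·1+(1)·0 = 4
  [M]: (2)·0+(2)·1+(-1)·1+(2)·1+(1)·-1+(1)·1 = 3
⇒ L^-7 I^4 M^3

{"L": -7, "I": 4, "M": 3}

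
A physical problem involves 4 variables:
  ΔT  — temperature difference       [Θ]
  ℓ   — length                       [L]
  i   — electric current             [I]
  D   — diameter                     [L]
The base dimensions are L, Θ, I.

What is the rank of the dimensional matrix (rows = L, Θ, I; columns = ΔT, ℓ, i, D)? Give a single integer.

Dimensional matrix (L×Θ×I by ΔT×ℓ×i×D):
  L: [ 0  1  0  1]
  Θ: [ 1  0  0  0]
  I: [ 0  0  1  0]
Row reduction gives pivot columns ΔT,ℓ,i; rank = 3

3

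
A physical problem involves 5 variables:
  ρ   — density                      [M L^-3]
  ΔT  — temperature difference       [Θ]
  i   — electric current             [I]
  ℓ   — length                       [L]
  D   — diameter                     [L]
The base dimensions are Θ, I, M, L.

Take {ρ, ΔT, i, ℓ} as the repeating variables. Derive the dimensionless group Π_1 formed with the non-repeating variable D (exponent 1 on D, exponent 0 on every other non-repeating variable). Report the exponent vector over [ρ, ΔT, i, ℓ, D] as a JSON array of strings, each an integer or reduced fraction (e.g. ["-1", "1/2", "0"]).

Exponent matrix [Θ,I,M,L] × [ρ,ΔT,i,ℓ,D]:
  Θ: [ 0  1  0  0  0]
  I: [ 0  0  1  0  0]
  M: [ 1  0  0  0  0]
  L: [-3  0  0  1  1]
Echelon form has 4 nonzero rows (pivots: ρ,ΔT,i,ℓ)
Repeat: ρ,ΔT,i,ℓ; free: D
RREF:
  r0: [   1    0    0    0    0]
  r1: [   0    1    0    0    0]
  r2: [   0    0    1    0    0]
  r3: [   0    0    0    1    1]
Fix exponent of D at 1; solve each RREF row for its pivot's exponent:
  r0: exp(ρ) + (0)·1 = 0 ⇒ exp(ρ) = 0
  r1: exp(ΔT) + (0)·1 = 0 ⇒ exp(ΔT) = 0
  r2: exp(i) + (0)·1 = 0 ⇒ exp(i) = 0
  r3: exp(ℓ) + (1)·1 = 0 ⇒ exp(ℓ) = -1
Π_1 = ℓ^-1 · D

["0", "0", "0", "-1", "1"]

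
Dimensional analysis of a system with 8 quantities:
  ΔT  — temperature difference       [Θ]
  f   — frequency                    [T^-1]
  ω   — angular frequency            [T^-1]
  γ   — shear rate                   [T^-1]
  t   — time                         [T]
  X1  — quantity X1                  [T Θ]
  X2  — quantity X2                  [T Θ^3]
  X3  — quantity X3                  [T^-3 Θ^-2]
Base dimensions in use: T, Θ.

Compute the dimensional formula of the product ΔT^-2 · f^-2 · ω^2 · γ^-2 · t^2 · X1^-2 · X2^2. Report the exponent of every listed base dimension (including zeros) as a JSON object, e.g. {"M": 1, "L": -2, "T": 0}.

{"T": 4, "Θ": 2}

Exponent matrix [T,Θ] × [ΔT,f,ω,γ,t,X1,X2,X3]:
  T: [ 0 -1 -1 -1  1  1  1 -3]
  Θ: [ 1  0  0  0  0  1  3 -2]
  [T]: (-2)·0+(-2)·-1+(2)·-1+(-2)·-1+(2)·1+(-2)·1+(2)·1 = 4
  [Θ]: (-2)·1+(-2)·0+(2)·0+(-2)·0+(2)·0+(-2)·1+(2)·3 = 2
⇒ T^4 Θ^2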